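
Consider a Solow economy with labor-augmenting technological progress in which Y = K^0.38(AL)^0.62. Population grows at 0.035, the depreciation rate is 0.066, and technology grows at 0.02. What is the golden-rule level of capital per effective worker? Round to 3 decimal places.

n + g + δ = 0.035 + 0.02 + 0.066 = 0.121.
Maximizing c = f(k) − (n+g+δ)·k gives f'(k) = n+g+δ, i.e. 0.38·k^(0.38−1) = 0.121, so k_gold = (0.38/0.121)^(1/0.62) ≈ 6.3330.

k_gold ≈ 6.333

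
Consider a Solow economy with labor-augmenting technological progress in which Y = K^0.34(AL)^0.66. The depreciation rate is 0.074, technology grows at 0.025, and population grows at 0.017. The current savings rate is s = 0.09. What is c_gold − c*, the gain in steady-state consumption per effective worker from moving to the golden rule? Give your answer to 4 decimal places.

Break-even investment rate: n + g + δ = 0.017 + 0.025 + 0.074 = 0.116.
Current steady state (s = 0.09): k* = (0.09/0.116)^(1/0.66) ≈ 0.6808, y* = 0.6808^0.34 ≈ 0.8774, c* = (1−0.09)·0.8774 ≈ 0.7985.
Setting f'(k) = n+g+δ gives 0.34·k^(0.34−1) = 0.116, hence k_gold = (0.34/0.116)^(1/0.66) ≈ 5.1004.
y_gold = 5.1004^0.34 ≈ 1.7401, c_gold = y_gold − 0.116·k_gold ≈ 1.1485.
Gain: Δc = 1.1485 − 0.7985 ≈ 0.3500.

Δc ≈ 0.3500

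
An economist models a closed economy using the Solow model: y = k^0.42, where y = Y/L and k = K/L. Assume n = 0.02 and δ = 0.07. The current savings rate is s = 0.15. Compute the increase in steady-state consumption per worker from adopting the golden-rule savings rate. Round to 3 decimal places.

Δc ≈ 0.539

Break-even investment rate: n + δ = 0.02 + 0.07 = 0.09.
Current steady state (s = 0.15): k* = (0.15/0.09)^(1/0.58) ≈ 2.4127, y* = 2.4127^0.42 ≈ 1.4476, c* = (1−0.15)·1.4476 ≈ 1.2305.
Golden rule sets MPK = n+δ: 0.42·k^(0.42−1) = 0.09, so k_gold = (0.42/0.09)^(1/0.58) ≈ 14.2384.
y_gold = 14.2384^0.42 ≈ 3.0511, c_gold = y_gold − 0.09·k_gold ≈ 1.7696.
Gain: Δc = 1.7696 − 1.2305 ≈ 0.5392.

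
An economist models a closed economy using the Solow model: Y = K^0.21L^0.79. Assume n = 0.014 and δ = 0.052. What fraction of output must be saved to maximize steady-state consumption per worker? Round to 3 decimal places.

s_gold = 0.210

Capital per worker breaks even when investment replaces (n + δ)·k; here n + δ = 0.066.
At the golden rule MPK = n+δ, and in any Cobb-Douglas steady state s = (n+δ)·k/y = MPK·k/y = capital's share 0.21.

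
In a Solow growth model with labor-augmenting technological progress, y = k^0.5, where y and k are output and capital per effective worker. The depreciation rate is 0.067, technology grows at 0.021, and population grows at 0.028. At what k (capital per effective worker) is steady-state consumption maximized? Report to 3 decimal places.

k_gold ≈ 18.579

Capital per effective worker breaks even when investment replaces (n + g + δ)·k; here n + g + δ = 0.116.
Maximizing c = f(k) − (n+g+δ)·k gives f'(k) = n+g+δ, i.e. 0.5·k^(0.5−1) = 0.116, so k_gold = (0.5/0.116)^(1/0.5) ≈ 18.5791.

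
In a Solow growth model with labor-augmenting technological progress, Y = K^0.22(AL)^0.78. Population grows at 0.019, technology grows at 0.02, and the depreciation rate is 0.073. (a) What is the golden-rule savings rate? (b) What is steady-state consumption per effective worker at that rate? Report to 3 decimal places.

(a) s_gold = 0.220; (b) c_gold ≈ 0.944

n + g + δ = 0.019 + 0.02 + 0.073 = 0.112.
For Cobb-Douglas, s_gold equals capital's share: s_gold = 0.22.
Golden rule sets MPK = n+g+δ: 0.22·k^(0.22−1) = 0.112, so k_gold = (0.22/0.112)^(1/0.78) ≈ 2.3763.
y_gold = 2.3763^0.22 ≈ 1.2098; c_gold = (1−0.22)·y_gold ≈ 0.9436.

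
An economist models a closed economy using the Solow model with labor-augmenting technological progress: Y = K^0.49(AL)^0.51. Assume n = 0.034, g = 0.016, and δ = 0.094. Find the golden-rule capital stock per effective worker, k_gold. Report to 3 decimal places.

k_gold ≈ 11.036

n + g + δ = 0.034 + 0.016 + 0.094 = 0.144.
Maximizing c = f(k) − (n+g+δ)·k gives f'(k) = n+g+δ, i.e. 0.49·k^(0.49−1) = 0.144, so k_gold = (0.49/0.144)^(1/0.51) ≈ 11.0360.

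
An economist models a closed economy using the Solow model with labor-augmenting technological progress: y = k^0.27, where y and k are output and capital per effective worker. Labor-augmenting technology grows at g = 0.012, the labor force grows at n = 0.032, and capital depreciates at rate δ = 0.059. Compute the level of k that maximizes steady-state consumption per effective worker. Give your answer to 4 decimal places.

k_gold ≈ 3.7439

The effective depreciation rate is n + g + δ = 0.032 + 0.012 + 0.059 = 0.103.
Setting f'(k) = n+g+δ gives 0.27·k^(0.27−1) = 0.103, hence k_gold = (0.27/0.103)^(1/0.73) ≈ 3.7439.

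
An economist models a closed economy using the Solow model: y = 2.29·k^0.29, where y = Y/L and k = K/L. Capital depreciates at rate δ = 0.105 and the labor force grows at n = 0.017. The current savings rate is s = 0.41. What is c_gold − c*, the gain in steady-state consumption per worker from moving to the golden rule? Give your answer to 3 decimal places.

Capital per worker breaks even when investment replaces (n + δ)·k; here n + δ = 0.122.
Current steady state (s = 0.41): k* = (0.41·2.29/0.122)^(1/0.71) ≈ 17.7114, y* = 2.29·17.7114^0.29 ≈ 5.2702, c* = (1−0.41)·5.2702 ≈ 3.1094.
At the golden rule the marginal product of capital equals n+δ: 0.29·2.29·k^(0.29−1) = 0.122. Solving, k_gold = (0.29·2.29/0.122)^(1/0.71) ≈ 10.8753.
y_gold = 2.29·10.8753^0.29 ≈ 4.5751, c_gold = y_gold − 0.122·k_gold ≈ 3.2483.
Gain: Δc = 3.2483 − 3.1094 ≈ 0.1389.

Δc ≈ 0.139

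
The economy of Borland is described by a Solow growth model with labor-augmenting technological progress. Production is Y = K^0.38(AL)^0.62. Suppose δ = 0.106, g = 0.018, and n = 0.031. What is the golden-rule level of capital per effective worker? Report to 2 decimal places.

The effective depreciation rate is n + g + δ = 0.031 + 0.018 + 0.106 = 0.155.
Setting f'(k) = n+g+δ gives 0.38·k^(0.38−1) = 0.155, hence k_gold = (0.38/0.155)^(1/0.62) ≈ 4.2476.

k_gold ≈ 4.25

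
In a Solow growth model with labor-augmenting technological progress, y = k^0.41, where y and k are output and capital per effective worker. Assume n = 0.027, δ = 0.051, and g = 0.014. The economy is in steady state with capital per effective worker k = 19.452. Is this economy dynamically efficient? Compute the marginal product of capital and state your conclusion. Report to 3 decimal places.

dynamically inefficient; MPK ≈ 0.071

n + g + δ = 0.027 + 0.014 + 0.051 = 0.092.
MPK = 0.41·k^(0.41−1) = 0.41·19.452^(-0.59) ≈ 0.0712.
MPK < 0.092, so the economy is dynamically inefficient (over-saving).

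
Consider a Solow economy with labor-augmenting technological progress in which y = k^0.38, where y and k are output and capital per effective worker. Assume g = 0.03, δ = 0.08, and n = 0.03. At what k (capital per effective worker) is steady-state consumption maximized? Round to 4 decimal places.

k_gold ≈ 5.0055

Capital per effective worker breaks even when investment replaces (n + g + δ)·k; here n + g + δ = 0.14.
At the golden rule the marginal product of capital equals n+g+δ: 0.38·k^(0.38−1) = 0.14. Solving, k_gold = (0.38/0.14)^(1/0.62) ≈ 5.0055.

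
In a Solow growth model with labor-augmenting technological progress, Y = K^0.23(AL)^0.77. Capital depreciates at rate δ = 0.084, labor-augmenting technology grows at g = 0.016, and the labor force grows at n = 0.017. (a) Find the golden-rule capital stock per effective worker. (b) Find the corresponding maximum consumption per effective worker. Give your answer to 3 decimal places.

(a) k_gold ≈ 2.406; (b) c_gold ≈ 0.942

Break-even investment rate: n + g + δ = 0.017 + 0.016 + 0.084 = 0.117.
Golden rule sets MPK = n+g+δ: 0.23·k^(0.23−1) = 0.117, so k_gold = (0.23/0.117)^(1/0.77) ≈ 2.4056.
y_gold = 2.4056^0.23 ≈ 1.2237; c_gold = y_gold − 0.117·k_gold ≈ 0.9423.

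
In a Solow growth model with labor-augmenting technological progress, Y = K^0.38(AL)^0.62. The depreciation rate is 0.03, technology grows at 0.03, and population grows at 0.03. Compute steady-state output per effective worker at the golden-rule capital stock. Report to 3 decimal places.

y_gold ≈ 2.418

The effective depreciation rate is n + g + δ = 0.03 + 0.03 + 0.03 = 0.09.
Golden rule sets MPK = n+g+δ: 0.38·k^(0.38−1) = 0.09, so k_gold = (0.38/0.09)^(1/0.62) ≈ 10.2079.
Output: y_gold = k_gold^0.38 = 10.2079^0.38 ≈ 2.4177.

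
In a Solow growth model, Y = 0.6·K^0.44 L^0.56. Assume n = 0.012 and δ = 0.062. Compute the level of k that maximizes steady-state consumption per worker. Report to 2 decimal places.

k_gold ≈ 9.69

Capital per worker breaks even when investment replaces (n + δ)·k; here n + δ = 0.074.
Maximizing c = f(k) − (n+δ)·k gives f'(k) = n+δ, i.e. 0.44·0.6·k^(0.44−1) = 0.074, so k_gold = (0.44·0.6/0.074)^(1/0.56) ≈ 9.6912.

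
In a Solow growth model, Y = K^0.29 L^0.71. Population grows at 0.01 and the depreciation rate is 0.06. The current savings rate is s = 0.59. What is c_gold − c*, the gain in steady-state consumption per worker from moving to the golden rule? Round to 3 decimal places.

Δc ≈ 0.290

n + δ = 0.01 + 0.06 = 0.07.
Current steady state (s = 0.59): k* = (0.59/0.07)^(1/0.71) ≈ 20.1316, y* = 20.1316^0.29 ≈ 2.3885, c* = (1−0.59)·2.3885 ≈ 0.9793.
At the golden rule the marginal product of capital equals n+δ: 0.29·k^(0.29−1) = 0.07. Solving, k_gold = (0.29/0.07)^(1/0.71) ≈ 7.4035.
y_gold = 7.4035^0.29 ≈ 1.7870, c_gold = y_gold − 0.07·k_gold ≈ 1.2688.
Gain: Δc = 1.2688 − 0.9793 ≈ 0.2895.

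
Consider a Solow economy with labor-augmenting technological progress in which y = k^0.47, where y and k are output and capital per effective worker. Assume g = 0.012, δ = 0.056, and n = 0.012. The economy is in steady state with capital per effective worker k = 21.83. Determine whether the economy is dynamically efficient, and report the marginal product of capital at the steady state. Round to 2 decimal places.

n + g + δ = 0.012 + 0.012 + 0.056 = 0.08.
MPK = 0.47·k^(0.47−1) = 0.47·21.83^(-0.53) ≈ 0.0917.
MPK > 0.08, so the economy is dynamically efficient (under-saving).

dynamically efficient; MPK ≈ 0.09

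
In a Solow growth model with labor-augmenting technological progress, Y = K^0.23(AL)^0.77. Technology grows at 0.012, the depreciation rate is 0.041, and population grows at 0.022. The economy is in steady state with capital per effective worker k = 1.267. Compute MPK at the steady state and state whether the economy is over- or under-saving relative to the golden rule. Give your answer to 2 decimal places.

n + g + δ = 0.022 + 0.012 + 0.041 = 0.075.
MPK = 0.23·k^(0.23−1) = 0.23·1.267^(-0.77) ≈ 0.1917.
MPK > 0.075, so the economy is dynamically efficient (under-saving).

under-saving; MPK ≈ 0.19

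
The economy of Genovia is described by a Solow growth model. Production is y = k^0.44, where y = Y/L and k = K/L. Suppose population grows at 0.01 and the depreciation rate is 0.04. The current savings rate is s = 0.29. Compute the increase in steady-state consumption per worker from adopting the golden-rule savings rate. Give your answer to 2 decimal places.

Δc ≈ 0.27

Capital per worker breaks even when investment replaces (n + δ)·k; here n + δ = 0.05.
Current steady state (s = 0.29): k* = (0.29/0.05)^(1/0.56) ≈ 23.0815, y* = 23.0815^0.44 ≈ 3.9796, c* = (1−0.29)·3.9796 ≈ 2.8255.
At the golden rule the marginal product of capital equals n+δ: 0.44·k^(0.44−1) = 0.05. Solving, k_gold = (0.44/0.05)^(1/0.56) ≈ 48.5933.
y_gold = 48.5933^0.44 ≈ 5.5220, c_gold = y_gold − 0.05·k_gold ≈ 3.0923.
Gain: Δc = 3.0923 − 2.8255 ≈ 0.2668.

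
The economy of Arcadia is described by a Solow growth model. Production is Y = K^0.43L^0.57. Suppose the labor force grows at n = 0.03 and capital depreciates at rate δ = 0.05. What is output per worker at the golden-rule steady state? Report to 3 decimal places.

y_gold ≈ 3.556

n + δ = 0.03 + 0.05 = 0.08.
Maximizing c = f(k) − (n+δ)·k gives f'(k) = n+δ, i.e. 0.43·k^(0.43−1) = 0.08, so k_gold = (0.43/0.08)^(1/0.57) ≈ 19.1146.
Output: y_gold = k_gold^0.43 = 19.1146^0.43 ≈ 3.5562.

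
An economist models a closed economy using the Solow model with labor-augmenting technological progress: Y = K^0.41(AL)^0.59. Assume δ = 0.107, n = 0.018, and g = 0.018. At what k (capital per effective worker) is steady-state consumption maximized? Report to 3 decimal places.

Break-even investment rate: n + g + δ = 0.018 + 0.018 + 0.107 = 0.143.
Setting f'(k) = n+g+δ gives 0.41·k^(0.41−1) = 0.143, hence k_gold = (0.41/0.143)^(1/0.59) ≈ 5.9612.

k_gold ≈ 5.961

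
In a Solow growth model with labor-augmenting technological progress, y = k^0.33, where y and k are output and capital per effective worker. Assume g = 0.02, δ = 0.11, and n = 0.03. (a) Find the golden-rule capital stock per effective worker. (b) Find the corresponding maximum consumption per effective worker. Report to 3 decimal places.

(a) k_gold ≈ 2.946; (b) c_gold ≈ 0.957

Break-even investment rate: n + g + δ = 0.03 + 0.02 + 0.11 = 0.16.
Golden rule sets MPK = n+g+δ: 0.33·k^(0.33−1) = 0.16, so k_gold = (0.33/0.16)^(1/0.67) ≈ 2.9461.
y_gold = 2.9461^0.33 ≈ 1.4284; c_gold = y_gold − 0.16·k_gold ≈ 0.9570.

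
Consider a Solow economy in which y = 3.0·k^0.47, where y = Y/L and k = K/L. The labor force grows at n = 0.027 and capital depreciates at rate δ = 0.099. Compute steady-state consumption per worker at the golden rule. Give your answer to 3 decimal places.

Capital per worker breaks even when investment replaces (n + δ)·k; here n + δ = 0.126.
Setting f'(k) = n+δ gives 0.47·3.0·k^(0.47−1) = 0.126, hence k_gold = (0.47·3.0/0.126)^(1/0.53) ≈ 95.2707.
y_gold = 3.0·95.2707^0.47 ≈ 25.5407.
c_gold = y_gold − (n+δ)·k_gold = 25.5407 − 0.126·95.2707 ≈ 13.5366.

c_gold ≈ 13.537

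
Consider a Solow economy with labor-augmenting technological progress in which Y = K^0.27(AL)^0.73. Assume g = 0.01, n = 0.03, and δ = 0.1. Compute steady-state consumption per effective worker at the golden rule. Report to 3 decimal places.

The effective depreciation rate is n + g + δ = 0.03 + 0.01 + 0.1 = 0.14.
Maximizing c = f(k) − (n+g+δ)·k gives f'(k) = n+g+δ, i.e. 0.27·k^(0.27−1) = 0.14, so k_gold = (0.27/0.14)^(1/0.73) ≈ 2.4589.
y_gold = 2.4589^0.27 ≈ 1.2750.
c_gold = y_gold − (n+g+δ)·k_gold = 1.2750 − 0.14·2.4589 ≈ 0.9307.

c_gold ≈ 0.931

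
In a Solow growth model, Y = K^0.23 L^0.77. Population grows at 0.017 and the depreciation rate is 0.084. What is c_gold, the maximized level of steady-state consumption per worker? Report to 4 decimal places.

c_gold ≈ 0.9846

Capital per worker breaks even when investment replaces (n + δ)·k; here n + δ = 0.101.
Setting f'(k) = n+δ gives 0.23·k^(0.23−1) = 0.101, hence k_gold = (0.23/0.101)^(1/0.77) ≈ 2.9118.
y_gold = 2.9118^0.23 ≈ 1.2787.
c_gold = y_gold − (n+δ)·k_gold = 1.2787 − 0.101·2.9118 ≈ 0.9846.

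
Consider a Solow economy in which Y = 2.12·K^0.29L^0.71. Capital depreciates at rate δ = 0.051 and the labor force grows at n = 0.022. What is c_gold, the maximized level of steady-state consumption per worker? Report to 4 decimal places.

Capital per worker breaks even when investment replaces (n + δ)·k; here n + δ = 0.073.
Golden rule sets MPK = n+δ: 0.29·2.12·k^(0.29−1) = 0.073, so k_gold = (0.29·2.12/0.073)^(1/0.71) ≈ 20.1092.
y_gold = 2.12·20.1092^0.29 ≈ 5.0620.
c_gold = y_gold − (n+δ)·k_gold = 5.0620 − 0.073·20.1092 ≈ 3.5940.

c_gold ≈ 3.5940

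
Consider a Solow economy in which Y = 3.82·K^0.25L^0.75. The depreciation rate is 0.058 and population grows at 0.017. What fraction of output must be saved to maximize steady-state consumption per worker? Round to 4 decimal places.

n + δ = 0.017 + 0.058 = 0.075.
At the golden rule MPK = n+δ, and in any Cobb-Douglas steady state s = (n+δ)·k/y = MPK·k/y = capital's share 0.25.

s_gold = 0.2500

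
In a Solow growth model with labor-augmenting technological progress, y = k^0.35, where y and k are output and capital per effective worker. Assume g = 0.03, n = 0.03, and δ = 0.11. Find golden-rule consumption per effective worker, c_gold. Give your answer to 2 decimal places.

c_gold ≈ 0.96

The effective depreciation rate is n + g + δ = 0.03 + 0.03 + 0.11 = 0.17.
At the golden rule the marginal product of capital equals n+g+δ: 0.35·k^(0.35−1) = 0.17. Solving, k_gold = (0.35/0.17)^(1/0.65) ≈ 3.0373.
y_gold = 3.0373^0.35 ≈ 1.4753.
c_gold = y_gold − (n+g+δ)·k_gold = 1.4753 − 0.17·3.0373 ≈ 0.9589.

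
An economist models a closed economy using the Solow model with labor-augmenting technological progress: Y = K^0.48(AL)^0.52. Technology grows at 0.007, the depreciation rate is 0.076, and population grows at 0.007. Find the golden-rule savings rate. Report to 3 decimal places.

s_gold = 0.480

The effective depreciation rate is n + g + δ = 0.007 + 0.007 + 0.076 = 0.09.
At the golden rule MPK = n+g+δ, and in any Cobb-Douglas steady state s = (n+g+δ)·k/y = MPK·k/y = capital's share 0.48.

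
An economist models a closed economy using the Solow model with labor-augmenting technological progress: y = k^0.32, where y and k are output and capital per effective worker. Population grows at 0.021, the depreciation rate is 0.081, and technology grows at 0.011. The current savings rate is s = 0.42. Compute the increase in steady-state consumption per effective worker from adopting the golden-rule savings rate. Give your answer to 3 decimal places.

Δc ≈ 0.034

Break-even investment rate: n + g + δ = 0.021 + 0.011 + 0.081 = 0.113.
Current steady state (s = 0.42): k* = (0.42/0.113)^(1/0.68) ≈ 6.8942, y* = 6.8942^0.32 ≈ 1.8549, c* = (1−0.42)·1.8549 ≈ 1.0758.
At the golden rule the marginal product of capital equals n+g+δ: 0.32·k^(0.32−1) = 0.113. Solving, k_gold = (0.32/0.113)^(1/0.68) ≈ 4.6218.
y_gold = 4.6218^0.32 ≈ 1.6321, c_gold = y_gold − 0.113·k_gold ≈ 1.1098.
Gain: Δc = 1.1098 − 1.0758 ≈ 0.0340.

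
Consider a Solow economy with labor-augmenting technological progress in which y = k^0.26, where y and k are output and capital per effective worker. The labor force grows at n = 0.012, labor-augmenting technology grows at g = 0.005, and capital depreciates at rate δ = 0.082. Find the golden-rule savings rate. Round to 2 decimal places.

Capital per effective worker breaks even when investment replaces (n + g + δ)·k; here n + g + δ = 0.099.
At the golden rule MPK = n+g+δ, and in any Cobb-Douglas steady state s = (n+g+δ)·k/y = MPK·k/y = capital's share 0.26.

s_gold = 0.26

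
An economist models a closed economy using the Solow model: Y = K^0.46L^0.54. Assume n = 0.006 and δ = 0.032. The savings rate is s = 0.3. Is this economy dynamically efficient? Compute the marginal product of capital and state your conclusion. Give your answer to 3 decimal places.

Break-even investment rate: n + δ = 0.006 + 0.032 = 0.038.
Steady-state k*: s·k^0.46 = 0.038·k gives k* = (0.3/0.038)^(1/0.54) ≈ 45.8919.
MPK = 0.46·45.8919^(-0.54) ≈ 0.0583.
MPK > n+δ = 0.038, so the economy is dynamically efficient (under-saving).

dynamically efficient; MPK ≈ 0.058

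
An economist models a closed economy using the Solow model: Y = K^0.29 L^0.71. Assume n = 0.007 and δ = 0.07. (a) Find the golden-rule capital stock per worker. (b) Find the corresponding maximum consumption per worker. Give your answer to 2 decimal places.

Break-even investment rate: n + δ = 0.007 + 0.07 = 0.077.
Maximizing c = f(k) − (n+δ)·k gives f'(k) = n+δ, i.e. 0.29·k^(0.29−1) = 0.077, so k_gold = (0.29/0.077)^(1/0.71) ≈ 6.4735.
y_gold = 6.4735^0.29 ≈ 1.7188; c_gold = y_gold − 0.077·k_gold ≈ 1.2204.

(a) k_gold ≈ 6.47; (b) c_gold ≈ 1.22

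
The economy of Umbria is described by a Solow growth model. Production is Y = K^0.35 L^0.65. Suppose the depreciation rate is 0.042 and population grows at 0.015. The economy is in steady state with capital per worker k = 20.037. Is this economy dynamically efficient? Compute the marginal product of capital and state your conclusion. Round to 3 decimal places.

Capital per worker breaks even when investment replaces (n + δ)·k; here n + δ = 0.057.
MPK = 0.35·k^(0.35−1) = 0.35·20.037^(-0.65) ≈ 0.0499.
MPK < 0.057, so the economy is dynamically inefficient (over-saving).

dynamically inefficient; MPK ≈ 0.050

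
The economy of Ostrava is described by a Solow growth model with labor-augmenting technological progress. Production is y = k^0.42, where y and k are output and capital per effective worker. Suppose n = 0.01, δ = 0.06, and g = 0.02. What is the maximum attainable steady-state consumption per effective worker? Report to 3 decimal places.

The effective depreciation rate is n + g + δ = 0.01 + 0.02 + 0.06 = 0.09.
Maximizing c = f(k) − (n+g+δ)·k gives f'(k) = n+g+δ, i.e. 0.42·k^(0.42−1) = 0.09, so k_gold = (0.42/0.09)^(1/0.58) ≈ 14.2384.
y_gold = 14.2384^0.42 ≈ 3.0511.
c_gold = y_gold − (n+g+δ)·k_gold = 3.0511 − 0.09·14.2384 ≈ 1.7696.

c_gold ≈ 1.770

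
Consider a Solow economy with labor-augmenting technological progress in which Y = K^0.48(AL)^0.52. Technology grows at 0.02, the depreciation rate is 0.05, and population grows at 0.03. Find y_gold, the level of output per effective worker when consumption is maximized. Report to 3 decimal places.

y_gold ≈ 4.254

The effective depreciation rate is n + g + δ = 0.03 + 0.02 + 0.05 = 0.1.
Golden rule sets MPK = n+g+δ: 0.48·k^(0.48−1) = 0.1, so k_gold = (0.48/0.1)^(1/0.52) ≈ 20.4211.
Output: y_gold = k_gold^0.48 = 20.4211^0.48 ≈ 4.2544.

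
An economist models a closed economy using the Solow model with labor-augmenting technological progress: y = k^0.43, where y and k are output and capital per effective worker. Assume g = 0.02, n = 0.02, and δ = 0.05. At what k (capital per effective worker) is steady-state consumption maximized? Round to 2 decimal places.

The effective depreciation rate is n + g + δ = 0.02 + 0.02 + 0.05 = 0.09.
Maximizing c = f(k) − (n+g+δ)·k gives f'(k) = n+g+δ, i.e. 0.43·k^(0.43−1) = 0.09, so k_gold = (0.43/0.09)^(1/0.57) ≈ 15.5462.

k_gold ≈ 15.55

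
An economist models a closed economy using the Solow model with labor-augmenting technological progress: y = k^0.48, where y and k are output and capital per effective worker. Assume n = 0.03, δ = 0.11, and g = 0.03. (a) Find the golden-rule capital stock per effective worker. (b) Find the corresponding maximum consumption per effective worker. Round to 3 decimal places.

Capital per effective worker breaks even when investment replaces (n + g + δ)·k; here n + g + δ = 0.17.
Golden rule sets MPK = n+g+δ: 0.48·k^(0.48−1) = 0.17, so k_gold = (0.48/0.17)^(1/0.52) ≈ 7.3605.
y_gold = 7.3605^0.48 ≈ 2.6068; c_gold = y_gold − 0.17·k_gold ≈ 1.3556.

(a) k_gold ≈ 7.361; (b) c_gold ≈ 1.356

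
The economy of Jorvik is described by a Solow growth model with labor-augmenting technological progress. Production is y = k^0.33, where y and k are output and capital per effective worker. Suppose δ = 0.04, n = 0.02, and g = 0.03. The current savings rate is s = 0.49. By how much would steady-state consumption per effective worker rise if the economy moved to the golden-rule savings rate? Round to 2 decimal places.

Break-even investment rate: n + g + δ = 0.02 + 0.03 + 0.04 = 0.09.
Current steady state (s = 0.49): k* = (0.49/0.09)^(1/0.67) ≈ 12.5441, y* = 12.5441^0.33 ≈ 2.3040, c* = (1−0.49)·2.3040 ≈ 1.1750.
Golden rule sets MPK = n+g+δ: 0.33·k^(0.33−1) = 0.09, so k_gold = (0.33/0.09)^(1/0.67) ≈ 6.9534.
y_gold = 6.9534^0.33 ≈ 1.8964, c_gold = y_gold − 0.09·k_gold ≈ 1.2706.
Gain: Δc = 1.2706 − 1.1750 ≈ 0.0955.

Δc ≈ 0.10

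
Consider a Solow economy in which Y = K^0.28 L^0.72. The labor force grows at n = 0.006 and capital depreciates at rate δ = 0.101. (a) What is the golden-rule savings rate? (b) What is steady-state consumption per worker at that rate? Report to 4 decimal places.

(a) s_gold = 0.2800; (b) c_gold ≈ 1.0466

Break-even investment rate: n + δ = 0.006 + 0.101 = 0.107.
For Cobb-Douglas, s_gold equals capital's share: s_gold = 0.28.
Maximizing c = f(k) − (n+δ)·k gives f'(k) = n+δ, i.e. 0.28·k^(0.28−1) = 0.107, so k_gold = (0.28/0.107)^(1/0.72) ≈ 3.8040.
y_gold = 3.8040^0.28 ≈ 1.4537; c_gold = (1−0.28)·y_gold ≈ 1.0466.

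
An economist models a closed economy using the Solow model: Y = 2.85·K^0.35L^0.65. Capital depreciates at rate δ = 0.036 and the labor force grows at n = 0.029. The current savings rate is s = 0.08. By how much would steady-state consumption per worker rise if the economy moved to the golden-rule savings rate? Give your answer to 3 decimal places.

Δc ≈ 2.907

The effective depreciation rate is n + δ = 0.029 + 0.036 = 0.065.
Current steady state (s = 0.08): k* = (0.08·2.85/0.065)^(1/0.65) ≈ 6.8944, y* = 2.85·6.8944^0.35 ≈ 5.6017, c* = (1−0.08)·5.6017 ≈ 5.1535.
Maximizing c = f(k) − (n+δ)·k gives f'(k) = n+δ, i.e. 0.35·2.85·k^(0.35−1) = 0.065, so k_gold = (0.35·2.85/0.065)^(1/0.65) ≈ 66.7751.
y_gold = 2.85·66.7751^0.35 ≈ 12.4011, c_gold = y_gold − 0.065·k_gold ≈ 8.0607.
Gain: Δc = 8.0607 − 5.1535 ≈ 2.9072.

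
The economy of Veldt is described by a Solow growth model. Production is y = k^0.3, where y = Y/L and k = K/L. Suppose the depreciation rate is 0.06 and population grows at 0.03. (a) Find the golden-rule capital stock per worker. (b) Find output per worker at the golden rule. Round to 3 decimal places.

(a) k_gold ≈ 5.584; (b) y_gold ≈ 1.675

The effective depreciation rate is n + δ = 0.03 + 0.06 = 0.09.
Maximizing c = f(k) − (n+δ)·k gives f'(k) = n+δ, i.e. 0.3·k^(0.3−1) = 0.09, so k_gold = (0.3/0.09)^(1/0.7) ≈ 5.5843.
y_gold = 5.5843^0.3 ≈ 1.6753.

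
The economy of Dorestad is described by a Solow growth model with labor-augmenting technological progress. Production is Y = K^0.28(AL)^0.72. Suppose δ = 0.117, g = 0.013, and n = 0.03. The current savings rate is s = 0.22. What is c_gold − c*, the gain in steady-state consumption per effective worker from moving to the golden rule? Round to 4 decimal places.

The effective depreciation rate is n + g + δ = 0.03 + 0.013 + 0.117 = 0.16.
Current steady state (s = 0.22): k* = (0.22/0.16)^(1/0.72) ≈ 1.5563, y* = 1.5563^0.28 ≈ 1.1318, c* = (1−0.22)·1.1318 ≈ 0.8828.
Maximizing c = f(k) − (n+g+δ)·k gives f'(k) = n+g+δ, i.e. 0.28·k^(0.28−1) = 0.16, so k_gold = (0.28/0.16)^(1/0.72) ≈ 2.1755.
y_gold = 2.1755^0.28 ≈ 1.2431, c_gold = y_gold − 0.16·k_gold ≈ 0.8950.
Gain: Δc = 0.8950 − 0.8828 ≈ 0.0122.

Δc ≈ 0.0122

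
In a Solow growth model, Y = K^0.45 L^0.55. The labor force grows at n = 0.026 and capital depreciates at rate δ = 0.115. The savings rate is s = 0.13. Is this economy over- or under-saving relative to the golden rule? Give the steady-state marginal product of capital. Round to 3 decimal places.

under-saving; MPK ≈ 0.488

n + δ = 0.026 + 0.115 = 0.141.
Steady-state k*: s·k^0.45 = 0.141·k gives k* = (0.13/0.141)^(1/0.55) ≈ 0.8627.
MPK = 0.45·0.8627^(-0.55) ≈ 0.4881.
MPK > n+δ = 0.141, so the economy is dynamically efficient (under-saving).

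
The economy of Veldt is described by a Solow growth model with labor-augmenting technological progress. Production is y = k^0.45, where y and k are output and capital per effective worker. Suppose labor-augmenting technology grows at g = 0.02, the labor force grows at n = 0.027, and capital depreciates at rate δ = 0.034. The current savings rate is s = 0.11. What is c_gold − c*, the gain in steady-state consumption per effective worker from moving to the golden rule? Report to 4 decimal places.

Δc ≈ 1.0939

n + g + δ = 0.027 + 0.02 + 0.034 = 0.081.
Current steady state (s = 0.11): k* = (0.11/0.081)^(1/0.55) ≈ 1.7444, y* = 1.7444^0.45 ≈ 1.2845, c* = (1−0.11)·1.2845 ≈ 1.1432.
Setting f'(k) = n+g+δ gives 0.45·k^(0.45−1) = 0.081, hence k_gold = (0.45/0.081)^(1/0.55) ≈ 22.5970.
y_gold = 22.5970^0.45 ≈ 4.0675, c_gold = y_gold − 0.081·k_gold ≈ 2.2371.
Gain: Δc = 2.2371 − 1.1432 ≈ 1.0939.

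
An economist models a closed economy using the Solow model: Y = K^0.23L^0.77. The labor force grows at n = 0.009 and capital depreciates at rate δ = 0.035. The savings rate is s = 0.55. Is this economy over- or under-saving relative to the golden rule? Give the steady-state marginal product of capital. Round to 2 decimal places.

Capital per worker breaks even when investment replaces (n + δ)·k; here n + δ = 0.044.
Steady-state k*: s·k^0.23 = 0.044·k gives k* = (0.55/0.044)^(1/0.77) ≈ 26.5802.
MPK = 0.23·26.5802^(-0.77) ≈ 0.0184.
MPK < n+δ = 0.044, so the economy is dynamically inefficient (over-saving).

over-saving; MPK ≈ 0.02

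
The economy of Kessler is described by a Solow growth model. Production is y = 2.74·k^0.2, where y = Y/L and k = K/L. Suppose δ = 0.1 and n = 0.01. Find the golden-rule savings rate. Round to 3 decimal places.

The effective depreciation rate is n + δ = 0.01 + 0.1 = 0.11.
At the golden rule MPK = n+δ, and in any Cobb-Douglas steady state s = (n+δ)·k/y = MPK·k/y = capital's share 0.2.

s_gold = 0.200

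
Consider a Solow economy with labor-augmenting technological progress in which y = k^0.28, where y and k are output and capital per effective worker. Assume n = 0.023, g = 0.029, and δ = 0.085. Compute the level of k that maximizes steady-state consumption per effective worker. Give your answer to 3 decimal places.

Capital per effective worker breaks even when investment replaces (n + g + δ)·k; here n + g + δ = 0.137.
Golden rule sets MPK = n+g+δ: 0.28·k^(0.28−1) = 0.137, so k_gold = (0.28/0.137)^(1/0.72) ≈ 2.6988.

k_gold ≈ 2.699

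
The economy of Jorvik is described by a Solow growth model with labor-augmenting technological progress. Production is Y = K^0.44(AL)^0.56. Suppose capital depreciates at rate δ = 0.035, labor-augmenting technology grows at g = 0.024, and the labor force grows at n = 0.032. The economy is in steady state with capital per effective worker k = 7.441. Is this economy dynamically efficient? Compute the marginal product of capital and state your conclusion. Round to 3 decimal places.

dynamically efficient; MPK ≈ 0.143

Capital per effective worker breaks even when investment replaces (n + g + δ)·k; here n + g + δ = 0.091.
MPK = 0.44·k^(0.44−1) = 0.44·7.441^(-0.56) ≈ 0.1430.
MPK > 0.091, so the economy is dynamically efficient (under-saving).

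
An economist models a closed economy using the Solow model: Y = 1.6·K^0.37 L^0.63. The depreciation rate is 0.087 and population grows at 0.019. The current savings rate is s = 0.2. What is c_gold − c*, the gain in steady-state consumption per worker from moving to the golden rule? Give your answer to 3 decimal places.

Δc ≈ 0.319

Capital per worker breaks even when investment replaces (n + δ)·k; here n + δ = 0.106.
Current steady state (s = 0.2): k* = (0.2·1.6/0.106)^(1/0.63) ≈ 5.7764, y* = 1.6·5.7764^0.37 ≈ 3.0615, c* = (1−0.2)·3.0615 ≈ 2.4492.
Setting f'(k) = n+δ gives 0.37·1.6·k^(0.37−1) = 0.106, hence k_gold = (0.37·1.6/0.106)^(1/0.63) ≈ 15.3370.
y_gold = 1.6·15.3370^0.37 ≈ 4.3938, c_gold = y_gold − 0.106·k_gold ≈ 2.7681.
Gain: Δc = 2.7681 − 2.4492 ≈ 0.3189.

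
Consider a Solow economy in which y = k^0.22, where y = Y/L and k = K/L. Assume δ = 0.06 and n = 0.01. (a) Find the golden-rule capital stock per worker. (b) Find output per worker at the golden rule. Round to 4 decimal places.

n + δ = 0.01 + 0.06 = 0.07.
Maximizing c = f(k) − (n+δ)·k gives f'(k) = n+δ, i.e. 0.22·k^(0.22−1) = 0.07, so k_gold = (0.22/0.07)^(1/0.78) ≈ 4.3411.
y_gold = 4.3411^0.22 ≈ 1.3812.

(a) k_gold ≈ 4.3411; (b) y_gold ≈ 1.3812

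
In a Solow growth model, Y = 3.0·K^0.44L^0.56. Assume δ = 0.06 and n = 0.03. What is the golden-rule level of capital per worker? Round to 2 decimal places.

Break-even investment rate: n + δ = 0.03 + 0.06 = 0.09.
At the golden rule the marginal product of capital equals n+δ: 0.44·3.0·k^(0.44−1) = 0.09. Solving, k_gold = (0.44·3.0/0.09)^(1/0.56) ≈ 120.9859.

k_gold ≈ 120.99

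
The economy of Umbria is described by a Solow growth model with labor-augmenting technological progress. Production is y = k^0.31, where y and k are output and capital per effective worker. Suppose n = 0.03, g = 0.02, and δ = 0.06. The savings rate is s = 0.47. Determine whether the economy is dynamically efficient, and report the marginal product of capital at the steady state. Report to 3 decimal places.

The effective depreciation rate is n + g + δ = 0.03 + 0.02 + 0.06 = 0.11.
Steady-state k*: s·k^0.31 = 0.11·k gives k* = (0.47/0.11)^(1/0.69) ≈ 8.2048.
MPK = 0.31·8.2048^(-0.69) ≈ 0.0726.
MPK < n+g+δ = 0.11, so the economy is dynamically inefficient (over-saving).

dynamically inefficient; MPK ≈ 0.073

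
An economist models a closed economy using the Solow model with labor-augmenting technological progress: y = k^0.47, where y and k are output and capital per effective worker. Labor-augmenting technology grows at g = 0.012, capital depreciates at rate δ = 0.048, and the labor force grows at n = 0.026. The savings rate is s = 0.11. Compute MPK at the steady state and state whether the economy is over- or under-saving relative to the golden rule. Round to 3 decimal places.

under-saving; MPK ≈ 0.367

The effective depreciation rate is n + g + δ = 0.026 + 0.012 + 0.048 = 0.086.
Steady-state k*: s·k^0.47 = 0.086·k gives k* = (0.11/0.086)^(1/0.53) ≈ 1.5911.
MPK = 0.47·1.5911^(-0.53) ≈ 0.3675.
MPK > n+g+δ = 0.086, so the economy is dynamically efficient (under-saving).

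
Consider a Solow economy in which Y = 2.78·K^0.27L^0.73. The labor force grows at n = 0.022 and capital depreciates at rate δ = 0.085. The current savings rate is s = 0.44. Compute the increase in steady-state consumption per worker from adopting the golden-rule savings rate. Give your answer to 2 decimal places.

n + δ = 0.022 + 0.085 = 0.107.
Current steady state (s = 0.44): k* = (0.44·2.78/0.107)^(1/0.73) ≈ 28.1495, y* = 2.78·28.1495^0.27 ≈ 6.8454, c* = (1−0.44)·6.8454 ≈ 3.8335.
Maximizing c = f(k) − (n+δ)·k gives f'(k) = n+δ, i.e. 0.27·2.78·k^(0.27−1) = 0.107, so k_gold = (0.27·2.78/0.107)^(1/0.73) ≈ 14.4191.
y_gold = 2.78·14.4191^0.27 ≈ 5.7142, c_gold = y_gold − 0.107·k_gold ≈ 4.1714.
Gain: Δc = 4.1714 − 3.8335 ≈ 0.3379.

Δc ≈ 0.34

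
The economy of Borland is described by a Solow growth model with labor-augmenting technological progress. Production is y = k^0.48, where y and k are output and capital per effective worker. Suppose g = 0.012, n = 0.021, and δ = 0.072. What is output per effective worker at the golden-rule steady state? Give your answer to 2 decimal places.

n + g + δ = 0.021 + 0.012 + 0.072 = 0.105.
Maximizing c = f(k) − (n+g+δ)·k gives f'(k) = n+g+δ, i.e. 0.48·k^(0.48−1) = 0.105, so k_gold = (0.48/0.105)^(1/0.52) ≈ 18.5922.
Output: y_gold = k_gold^0.48 = 18.5922^0.48 ≈ 4.0670.

y_gold ≈ 4.07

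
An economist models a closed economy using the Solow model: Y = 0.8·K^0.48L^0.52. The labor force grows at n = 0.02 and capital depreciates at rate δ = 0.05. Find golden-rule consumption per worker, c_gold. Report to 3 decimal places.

Break-even investment rate: n + δ = 0.02 + 0.05 = 0.07.
Maximizing c = f(k) − (n+δ)·k gives f'(k) = n+δ, i.e. 0.48·0.8·k^(0.48−1) = 0.07, so k_gold = (0.48·0.8/0.07)^(1/0.52) ≈ 26.3999.
y_gold = 0.8·26.3999^0.48 ≈ 3.8500.
c_gold = y_gold − (n+δ)·k_gold = 3.8500 − 0.07·26.3999 ≈ 2.0020.

c_gold ≈ 2.002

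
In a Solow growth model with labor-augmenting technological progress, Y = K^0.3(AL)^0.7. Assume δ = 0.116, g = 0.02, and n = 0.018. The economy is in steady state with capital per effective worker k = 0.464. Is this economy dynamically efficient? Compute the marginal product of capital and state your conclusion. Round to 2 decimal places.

Capital per effective worker breaks even when investment replaces (n + g + δ)·k; here n + g + δ = 0.154.
MPK = 0.3·k^(0.3−1) = 0.3·0.464^(-0.7) ≈ 0.5135.
MPK > 0.154, so the economy is dynamically efficient (under-saving).

dynamically efficient; MPK ≈ 0.51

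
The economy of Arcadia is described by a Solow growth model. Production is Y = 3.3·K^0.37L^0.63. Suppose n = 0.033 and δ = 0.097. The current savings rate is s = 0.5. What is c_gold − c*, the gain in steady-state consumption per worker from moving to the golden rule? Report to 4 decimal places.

n + δ = 0.033 + 0.097 = 0.13.
Current steady state (s = 0.5): k* = (0.5·3.3/0.13)^(1/0.63) ≈ 56.4484, y* = 3.3·56.4484^0.37 ≈ 14.6766, c* = (1−0.5)·14.6766 ≈ 7.3383.
At the golden rule the marginal product of capital equals n+δ: 0.37·3.3·k^(0.37−1) = 0.13. Solving, k_gold = (0.37·3.3/0.13)^(1/0.63) ≈ 35.0012.
y_gold = 3.3·35.0012^0.37 ≈ 12.2977, c_gold = y_gold − 0.13·k_gold ≈ 7.7476.
Gain: Δc = 7.7476 − 7.3383 ≈ 0.4093.

Δc ≈ 0.4093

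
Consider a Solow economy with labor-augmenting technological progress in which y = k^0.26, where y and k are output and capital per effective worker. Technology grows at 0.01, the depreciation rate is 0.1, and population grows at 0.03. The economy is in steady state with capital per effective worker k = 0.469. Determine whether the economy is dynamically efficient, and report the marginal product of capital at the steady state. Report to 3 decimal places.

dynamically efficient; MPK ≈ 0.455

Break-even investment rate: n + g + δ = 0.03 + 0.01 + 0.1 = 0.14.
MPK = 0.26·k^(0.26−1) = 0.26·0.469^(-0.74) ≈ 0.4553.
MPK > 0.14, so the economy is dynamically efficient (under-saving).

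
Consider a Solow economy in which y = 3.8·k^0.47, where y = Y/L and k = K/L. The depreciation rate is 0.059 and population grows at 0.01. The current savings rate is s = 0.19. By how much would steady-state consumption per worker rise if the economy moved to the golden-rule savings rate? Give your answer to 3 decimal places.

Δc ≈ 11.378

Break-even investment rate: n + δ = 0.01 + 0.059 = 0.069.
Current steady state (s = 0.19): k* = (0.19·3.8/0.069)^(1/0.53) ≈ 83.9344, y* = 3.8·83.9344^0.47 ≈ 30.4814, c* = (1−0.19)·30.4814 ≈ 24.6900.
At the golden rule the marginal product of capital equals n+δ: 0.47·3.8·k^(0.47−1) = 0.069. Solving, k_gold = (0.47·3.8/0.069)^(1/0.53) ≈ 463.5524.
y_gold = 3.8·463.5524^0.47 ≈ 68.0534, c_gold = y_gold − 0.069·k_gold ≈ 36.0683.
Gain: Δc = 36.0683 − 24.6900 ≈ 11.3784.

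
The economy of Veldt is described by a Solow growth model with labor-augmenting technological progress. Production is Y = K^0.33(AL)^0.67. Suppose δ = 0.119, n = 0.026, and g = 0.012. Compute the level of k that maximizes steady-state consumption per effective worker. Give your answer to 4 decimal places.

n + g + δ = 0.026 + 0.012 + 0.119 = 0.157.
Maximizing c = f(k) − (n+g+δ)·k gives f'(k) = n+g+δ, i.e. 0.33·k^(0.33−1) = 0.157, so k_gold = (0.33/0.157)^(1/0.67) ≈ 3.0305.

k_gold ≈ 3.0305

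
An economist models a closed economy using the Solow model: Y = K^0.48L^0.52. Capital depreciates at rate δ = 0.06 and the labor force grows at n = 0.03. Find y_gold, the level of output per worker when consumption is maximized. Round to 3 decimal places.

y_gold ≈ 4.689

n + δ = 0.03 + 0.06 = 0.09.
At the golden rule the marginal product of capital equals n+δ: 0.48·k^(0.48−1) = 0.09. Solving, k_gold = (0.48/0.09)^(1/0.52) ≈ 25.0077.
Output: y_gold = k_gold^0.48 = 25.0077^0.48 ≈ 4.6890.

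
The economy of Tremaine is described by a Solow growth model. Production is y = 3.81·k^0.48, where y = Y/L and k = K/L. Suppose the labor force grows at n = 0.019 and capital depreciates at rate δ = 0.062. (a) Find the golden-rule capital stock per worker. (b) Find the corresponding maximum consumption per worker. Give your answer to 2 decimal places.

(a) k_gold ≈ 401.08; (b) c_gold ≈ 35.19

The effective depreciation rate is n + δ = 0.019 + 0.062 = 0.081.
Golden rule sets MPK = n+δ: 0.48·3.81·k^(0.48−1) = 0.081, so k_gold = (0.48·3.81/0.081)^(1/0.52) ≈ 401.0819.
y_gold = 3.81·401.0819^0.48 ≈ 67.6826; c_gold = y_gold − 0.081·k_gold ≈ 35.1949.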